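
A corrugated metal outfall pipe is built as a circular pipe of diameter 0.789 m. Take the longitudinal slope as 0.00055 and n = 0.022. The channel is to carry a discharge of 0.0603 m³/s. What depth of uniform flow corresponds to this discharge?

y_n = 0.318 m

Manning's equation rearranged: A R^(2/3) = nQ / (1·√S) = 0.022 × 0.0603 / (√0.00055) = 0.05657.
Try y = 0.355 m: A R^(2/3) = 0.06899 — too large.
Try y = 0.234 m: A R^(2/3) = 0.03173 — too small.
Try y = 0.318 m: A R^(2/3) = 0.05661 — close enough.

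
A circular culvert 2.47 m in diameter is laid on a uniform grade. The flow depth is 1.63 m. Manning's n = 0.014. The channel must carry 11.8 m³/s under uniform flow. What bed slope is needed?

For a circular section of diameter D = 2.47 m at depth y = 1.63 m, the central angle is θ = 2 arccos(1 − 2y/D) = 3.793 rad. Then A = (D²/8)(θ − sin θ) = 3.355 m² and P = Dθ/2 = 4.684 m.
Hydraulic radius R = A/P = 3.355/4.684 = 0.7162 m.
From Manning's equation, S = [nQ / (1 A R^(2/3))]² = [0.014 × 11.8 / (1 × 3.355 × 0.7162^(2/3))]² = 0.00378.

S = 0.00378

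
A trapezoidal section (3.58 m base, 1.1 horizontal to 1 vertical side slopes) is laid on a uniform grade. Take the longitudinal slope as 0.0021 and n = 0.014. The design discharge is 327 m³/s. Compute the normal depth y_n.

y_n = 5.46 m

Manning's equation rearranged: A R^(2/3) = nQ / (1·√S) = 0.014 × 327 / (√0.0021) = 99.9.
Trying y = 4.9 m: A R^(2/3) = 79.27 — short.
Trying y = 6.04 m: A R^(2/3) = 124.6 — over.
Trying y = 5.46 m: A R^(2/3) = 100 — close enough.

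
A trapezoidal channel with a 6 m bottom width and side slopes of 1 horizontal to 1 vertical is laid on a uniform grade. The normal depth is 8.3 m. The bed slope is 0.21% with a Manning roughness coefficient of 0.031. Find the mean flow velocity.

V = 3.74 m/s

With bottom width b = 6 m and side slope z = 1: A = (b + zy)y = (6 + 1×8.3)×8.3 = 118.7 m²; P = b + 2y√(1+z²) = 6 + 2×8.3×1.414 = 29.48 m.
Hydraulic radius R = A/P = 118.7/29.48 = 4.027 m.
From Manning's equation, V = (1/n) R^(2/3) S^(1/2) = (1/0.031) × 4.027^(2/3) × 0.0021^(1/2) = 3.74 m/s.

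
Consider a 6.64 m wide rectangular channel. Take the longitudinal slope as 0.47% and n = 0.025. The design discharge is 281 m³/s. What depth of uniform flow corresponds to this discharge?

Manning's equation rearranged: A R^(2/3) = nQ / (1·√S) = 0.025 × 281 / (√0.0047) = 102.5.
Try y = 9.37 m: A R^(2/3) = 113.1 — too large.
Try y = 6.62 m: A R^(2/3) = 74.6 — too small.
Try y = 8.62 m: A R^(2/3) = 102.5 — matches.

y_n = 8.62 m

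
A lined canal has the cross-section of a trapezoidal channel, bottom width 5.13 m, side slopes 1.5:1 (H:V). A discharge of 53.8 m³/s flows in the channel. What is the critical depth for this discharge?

y_c = 1.85 m

At critical depth, Q² T / (g A³) = 1, i.e. A³/T = Q²/g = 53.8²/9.81 = 295.
At y = 2.29 m: A³/T = 628.8 — too large.
At y = 1.47 m: A³/T = 131.4 — too small.
At y = 1.85 m: A³/T = 292.9 — close enough.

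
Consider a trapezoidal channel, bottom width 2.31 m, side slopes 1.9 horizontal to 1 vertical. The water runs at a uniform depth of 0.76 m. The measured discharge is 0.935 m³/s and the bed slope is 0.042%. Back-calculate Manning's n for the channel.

n = 0.04

With bottom width b = 2.31 m and side slope z = 1.9: A = (b + zy)y = (2.31 + 1.9×0.76)×0.76 = 2.853 m²; P = b + 2y√(1+z²) = 2.31 + 2×0.76×2.147 = 5.574 m.
Hydraulic radius R = A/P = 2.853/5.574 = 0.5119 m.
Rearranging Manning's equation: n = (1/Q) A R^(2/3) S^(1/2) = (1/0.935) × 2.853 × 0.5119^(2/3) × √0.00042 = 0.04.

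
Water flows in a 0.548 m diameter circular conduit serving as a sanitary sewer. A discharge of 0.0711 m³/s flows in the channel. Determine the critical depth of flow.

y_c = 0.173 m

At critical depth, Q² T / (g A³) = 1, i.e. A³/T = Q²/g = 0.0711²/9.81 = 0.0005153.
Try y = 0.146 m: A³/T = 0.0002647 — short.
Try y = 0.19 m: A³/T = 0.0007345 — over.
Try y = 0.173 m: A³/T = 0.0005113 — matches.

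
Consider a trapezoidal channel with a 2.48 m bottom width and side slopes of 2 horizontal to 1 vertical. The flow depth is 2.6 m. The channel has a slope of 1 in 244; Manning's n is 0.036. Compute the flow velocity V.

With bottom width b = 2.48 m and side slope z = 2: A = (b + zy)y = (2.48 + 2×2.6)×2.6 = 19.97 m²; P = b + 2y√(1+z²) = 2.48 + 2×2.6×2.236 = 14.11 m.
Hydraulic radius R = A/P = 19.97/14.11 = 1.415 m.
From Manning's equation, V = (1/n) R^(2/3) S^(1/2) = (1/0.036) × 1.415^(2/3) × 0.004098^(1/2) = 2.24 m/s.

V = 2.24 m/s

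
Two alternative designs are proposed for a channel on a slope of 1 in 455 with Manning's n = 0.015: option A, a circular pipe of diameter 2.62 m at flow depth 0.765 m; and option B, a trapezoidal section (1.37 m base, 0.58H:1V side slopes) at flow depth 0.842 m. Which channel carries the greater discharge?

channel B

Channel A: For a circular section of diameter D = 2.62 m at depth y = 0.765 m, the central angle is θ = 2 arccos(1 − 2y/D) = 2.283 rad. Then A = (D²/8)(θ − sin θ) = 1.31 m² and P = Dθ/2 = 2.991 m. Hydraulic radius R = A/P = 1.31/2.991 = 0.438 m. Q_A = (1/0.015)·1.31·0.438^(2/3)·√0.002198 = 2.361 m³/s.
Channel B: With bottom width b = 1.37 m and side slope z = 0.58: A = (b + zy)y = (1.37 + 0.58×0.842)×0.842 = 1.565 m²; P = b + 2y√(1+z²) = 1.37 + 2×0.842×1.156 = 3.317 m. Hydraulic radius R = A/P = 1.565/3.317 = 0.4718 m. Q_B = (1/0.015)·1.565·0.4718^(2/3)·√0.002198 = 2.964 m³/s.
Q_A = 2.361 m³/s vs Q_B = 2.964 m³/s, so channel B carries more.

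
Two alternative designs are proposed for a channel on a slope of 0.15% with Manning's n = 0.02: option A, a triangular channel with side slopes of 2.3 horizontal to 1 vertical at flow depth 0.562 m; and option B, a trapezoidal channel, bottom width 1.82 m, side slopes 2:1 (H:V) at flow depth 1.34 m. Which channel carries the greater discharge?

channel B

Channel A: For a triangular section with side slope z = 2.3: A = zy² = 2.3×0.562² = 0.7264 m²; P = 2y√(1+z²) = 2×0.562×2.508 = 2.819 m. Hydraulic radius R = A/P = 0.7264/2.819 = 0.2577 m. Q_A = (1/0.02)·0.7264·0.2577^(2/3)·√0.0015 = 0.5697 m³/s.
Channel B: With bottom width b = 1.82 m and side slope z = 2: A = (b + zy)y = (1.82 + 2×1.34)×1.34 = 6.03 m²; P = b + 2y√(1+z²) = 1.82 + 2×1.34×2.236 = 7.813 m. Hydraulic radius R = A/P = 6.03/7.813 = 0.7718 m. Q_B = (1/0.02)·6.03·0.7718^(2/3)·√0.0015 = 9.825 m³/s.
Q_A = 0.5697 m³/s vs Q_B = 9.825 m³/s, so channel B carries more.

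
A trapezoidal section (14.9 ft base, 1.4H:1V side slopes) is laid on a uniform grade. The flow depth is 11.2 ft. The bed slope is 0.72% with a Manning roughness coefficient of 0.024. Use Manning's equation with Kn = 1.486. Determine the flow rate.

Q = 6210 ft³/s

With bottom width b = 14.9 ft and side slope z = 1.4: A = (b + zy)y = (14.9 + 1.4×11.2)×11.2 = 342.5 ft²; P = b + 2y√(1+z²) = 14.9 + 2×11.2×1.72 = 53.44 ft.
Hydraulic radius R = A/P = 342.5/53.44 = 6.409 ft.
Manning's equation: Q = (1.486/n) A R^(2/3) S^(1/2) = (1.486/0.024) × 342.5 × 6.409^(2/3) × 0.0072^(1/2) = 6210 ft³/s.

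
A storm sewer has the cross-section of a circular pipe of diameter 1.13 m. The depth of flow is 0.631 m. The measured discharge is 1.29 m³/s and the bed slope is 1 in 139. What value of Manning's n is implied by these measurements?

n = 0.017

For a circular section of diameter D = 1.13 m at depth y = 0.631 m, the central angle is θ = 2 arccos(1 − 2y/D) = 3.376 rad. Then A = (D²/8)(θ − sin θ) = 0.5758 m² and P = Dθ/2 = 1.907 m.
Hydraulic radius R = A/P = 0.5758/1.907 = 0.3019 m.
Rearranging Manning's equation: n = (1/Q) A R^(2/3) S^(1/2) = (1/1.29) × 0.5758 × 0.3019^(2/3) × √0.007194 = 0.017.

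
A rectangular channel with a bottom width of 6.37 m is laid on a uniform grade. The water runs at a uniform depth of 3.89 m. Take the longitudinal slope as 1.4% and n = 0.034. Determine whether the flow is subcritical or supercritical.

subcritical

Flow area A = b·y = 6.37 × 3.89 = 24.78 m². Wetted perimeter P = b + 2y = 6.37 + 2×3.89 = 14.15 m.
Hydraulic radius R = A/P = 24.78/14.15 = 1.751 m.
V = (1/n) R^(2/3) √S = (1/0.034) × 1.751^(2/3) × √0.014 = 5.056 m/s. Hydraulic depth D_h = A/T = 24.78/6.37 = 3.89 m.
Froude number Fr = V/√(g·D_h) = 5.056/√(9.81×3.89) = 0.818, which is less than 1, so the flow is subcritical.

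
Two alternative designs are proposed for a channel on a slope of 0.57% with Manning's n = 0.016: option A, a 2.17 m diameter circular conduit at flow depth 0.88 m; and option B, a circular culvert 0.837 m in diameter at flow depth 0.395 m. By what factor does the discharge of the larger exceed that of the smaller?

Channel A: For a circular section of diameter D = 2.17 m at depth y = 0.88 m, the central angle is θ = 2 arccos(1 − 2y/D) = 2.761 rad. Then A = (D²/8)(θ − sin θ) = 1.407 m² and P = Dθ/2 = 2.996 m. Hydraulic radius R = A/P = 1.407/2.996 = 0.4696 m. Q_A = (1/0.016)·1.407·0.4696^(2/3)·√0.0057 = 4.011 m³/s.
Channel B: For a circular section of diameter D = 0.837 m at depth y = 0.395 m, the central angle is θ = 2 arccos(1 − 2y/D) = 3.029 rad. Then A = (D²/8)(θ − sin θ) = 0.2555 m² and P = Dθ/2 = 1.268 m. Hydraulic radius R = A/P = 0.2555/1.268 = 0.2015 m. Q_B = (1/0.016)·0.2555·0.2015^(2/3)·√0.0057 = 0.4143 m³/s.
The larger discharge is 4.011 m³/s and the smaller is 0.4143 m³/s; the ratio is 9.68.

9.68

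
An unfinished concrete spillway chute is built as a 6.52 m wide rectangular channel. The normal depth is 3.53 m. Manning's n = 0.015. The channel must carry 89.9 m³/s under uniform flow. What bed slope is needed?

S = 0.0017

Flow area A = b·y = 6.52 × 3.53 = 23.02 m². Wetted perimeter P = b + 2y = 6.52 + 2×3.53 = 13.58 m.
Hydraulic radius R = A/P = 23.02/13.58 = 1.695 m.
From Manning's equation, S = [nQ / (1 A R^(2/3))]² = [0.015 × 89.9 / (1 × 23.02 × 1.695^(2/3))]² = 0.0017.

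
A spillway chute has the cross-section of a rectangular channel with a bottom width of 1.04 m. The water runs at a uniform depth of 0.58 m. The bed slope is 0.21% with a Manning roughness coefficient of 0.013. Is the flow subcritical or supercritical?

subcritical

Flow area A = b·y = 1.04 × 0.58 = 0.6032 m². Wetted perimeter P = b + 2y = 1.04 + 2×0.58 = 2.2 m.
Hydraulic radius R = A/P = 0.6032/2.2 = 0.2742 m.
V = (1/n) R^(2/3) √S = (1/0.013) × 0.2742^(2/3) × √0.0021 = 1.488 m/s. Hydraulic depth D_h = A/T = 0.6032/1.04 = 0.58 m.
Froude number Fr = V/√(g·D_h) = 1.488/√(9.81×0.58) = 0.624, which is less than 1, so the flow is subcritical.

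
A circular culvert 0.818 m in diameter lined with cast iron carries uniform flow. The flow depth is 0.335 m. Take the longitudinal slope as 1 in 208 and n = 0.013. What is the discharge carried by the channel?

Q = 0.342 m³/s

For a circular section of diameter D = 0.818 m at depth y = 0.335 m, the central angle is θ = 2 arccos(1 − 2y/D) = 2.778 rad. Then A = (D²/8)(θ − sin θ) = 0.2026 m² and P = Dθ/2 = 1.136 m.
Hydraulic radius R = A/P = 0.2026/1.136 = 0.1783 m.
Manning's equation: Q = (1/n) A R^(2/3) S^(1/2) = (1/0.013) × 0.2026 × 0.1783^(2/3) × 0.004808^(1/2) = 0.342 m³/s.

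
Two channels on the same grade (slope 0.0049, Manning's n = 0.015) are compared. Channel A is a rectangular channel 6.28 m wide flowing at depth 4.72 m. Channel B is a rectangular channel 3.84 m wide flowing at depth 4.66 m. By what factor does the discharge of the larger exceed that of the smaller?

2.06

Channel A: Flow area A = b·y = 6.28 × 4.72 = 29.64 m². Wetted perimeter P = b + 2y = 6.28 + 2×4.72 = 15.72 m. Hydraulic radius R = A/P = 29.64/15.72 = 1.886 m. Q_A = (1/0.015)·29.64·1.886^(2/3)·√0.0049 = 211.1 m³/s.
Channel B: Flow area A = b·y = 3.84 × 4.66 = 17.89 m². Wetted perimeter P = b + 2y = 3.84 + 2×4.66 = 13.16 m. Hydraulic radius R = A/P = 17.89/13.16 = 1.36 m. Q_B = (1/0.015)·17.89·1.36^(2/3)·√0.0049 = 102.5 m³/s.
The larger discharge is 211.1 m³/s and the smaller is 102.5 m³/s; the ratio is 2.06.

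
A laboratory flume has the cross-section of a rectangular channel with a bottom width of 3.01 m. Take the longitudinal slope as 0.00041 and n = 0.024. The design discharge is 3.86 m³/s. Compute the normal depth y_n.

Manning's equation rearranged: A R^(2/3) = nQ / (1·√S) = 0.024 × 3.86 / (√0.00041) = 4.575.
At y = 2.01 m: A R^(2/3) = 5.474 — high.
At y = 1.21 m: A R^(2/3) = 2.791 — low.
At y = 1.75 m: A R^(2/3) = 4.574 — ≈ 4.575.

y_n = 1.75 m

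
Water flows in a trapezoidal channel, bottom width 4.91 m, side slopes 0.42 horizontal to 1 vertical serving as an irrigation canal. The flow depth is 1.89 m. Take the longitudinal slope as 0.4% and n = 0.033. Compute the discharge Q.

With bottom width b = 4.91 m and side slope z = 0.42: A = (b + zy)y = (4.91 + 0.42×1.89)×1.89 = 10.78 m²; P = b + 2y√(1+z²) = 4.91 + 2×1.89×1.085 = 9.01 m.
Hydraulic radius R = A/P = 10.78/9.01 = 1.196 m.
Manning's equation: Q = (1/n) A R^(2/3) S^(1/2) = (1/0.033) × 10.78 × 1.196^(2/3) × 0.004^(1/2) = 23.3 m³/s.

Q = 23.3 m³/s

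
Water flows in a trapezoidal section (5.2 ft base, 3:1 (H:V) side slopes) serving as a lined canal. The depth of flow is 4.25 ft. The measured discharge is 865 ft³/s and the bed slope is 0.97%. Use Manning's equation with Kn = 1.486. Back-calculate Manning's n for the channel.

With bottom width b = 5.2 ft and side slope z = 3: A = (b + zy)y = (5.2 + 3×4.25)×4.25 = 76.29 ft²; P = b + 2y√(1+z²) = 5.2 + 2×4.25×3.162 = 32.08 ft.
Hydraulic radius R = A/P = 76.29/32.08 = 2.378 ft.
Rearranging Manning's equation: n = (1.486/Q) A R^(2/3) S^(1/2) = (1.486/865) × 76.29 × 2.378^(2/3) × √0.0097 = 0.023.

n = 0.023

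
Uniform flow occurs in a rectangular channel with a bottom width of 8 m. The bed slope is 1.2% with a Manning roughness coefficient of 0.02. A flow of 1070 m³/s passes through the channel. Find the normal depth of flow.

y_n = 11.8 m

Manning's equation rearranged: A R^(2/3) = nQ / (1·√S) = 0.02 × 1070 / (√0.012) = 195.4.
At y = 9.41 m: A R^(2/3) = 149.8 — short.
At y = 14 m: A R^(2/3) = 238.7 — over.
At y = 11.8 m: A R^(2/3) = 195.8 — matches.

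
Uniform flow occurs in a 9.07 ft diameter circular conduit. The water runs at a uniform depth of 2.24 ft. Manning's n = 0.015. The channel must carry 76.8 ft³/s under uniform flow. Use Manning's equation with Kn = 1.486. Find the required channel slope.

For a circular section of diameter D = 9.07 ft at depth y = 2.24 ft, the central angle is θ = 2 arccos(1 − 2y/D) = 2.08 rad. Then A = (D²/8)(θ − sin θ) = 12.42 ft² and P = Dθ/2 = 9.434 ft.
Hydraulic radius R = A/P = 12.42/9.434 = 1.316 ft.
From Manning's equation, S = [nQ / (1.486 A R^(2/3))]² = [0.015 × 76.8 / (1.486 × 12.42 × 1.316^(2/3))]² = 0.0027.

S = 0.0027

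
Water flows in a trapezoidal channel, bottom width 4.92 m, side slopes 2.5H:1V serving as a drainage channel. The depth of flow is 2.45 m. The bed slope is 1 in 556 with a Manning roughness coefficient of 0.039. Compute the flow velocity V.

V = 1.42 m/s

With bottom width b = 4.92 m and side slope z = 2.5: A = (b + zy)y = (4.92 + 2.5×2.45)×2.45 = 27.06 m²; P = b + 2y√(1+z²) = 4.92 + 2×2.45×2.693 = 18.11 m.
Hydraulic radius R = A/P = 27.06/18.11 = 1.494 m.
From Manning's equation, V = (1/n) R^(2/3) S^(1/2) = (1/0.039) × 1.494^(2/3) × 0.001799^(1/2) = 1.42 m/s.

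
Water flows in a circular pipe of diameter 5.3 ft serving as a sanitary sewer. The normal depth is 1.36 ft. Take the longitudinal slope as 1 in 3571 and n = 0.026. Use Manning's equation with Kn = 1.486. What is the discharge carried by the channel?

For a circular section of diameter D = 5.3 ft at depth y = 1.36 ft, the central angle is θ = 2 arccos(1 − 2y/D) = 2.125 rad. Then A = (D²/8)(θ − sin θ) = 4.474 ft² and P = Dθ/2 = 5.631 ft.
Hydraulic radius R = A/P = 4.474/5.631 = 0.7947 ft.
Manning's equation: Q = (1.486/n) A R^(2/3) S^(1/2) = (1.486/0.026) × 4.474 × 0.7947^(2/3) × 0.00028^(1/2) = 3.67 ft³/s.

Q = 3.67 ft³/s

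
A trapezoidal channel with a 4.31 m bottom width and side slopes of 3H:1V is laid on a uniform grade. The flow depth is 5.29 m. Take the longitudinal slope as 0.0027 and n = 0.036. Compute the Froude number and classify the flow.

With bottom width b = 4.31 m and side slope z = 3: A = (b + zy)y = (4.31 + 3×5.29)×5.29 = 106.8 m²; P = b + 2y√(1+z²) = 4.31 + 2×5.29×3.162 = 37.77 m.
Hydraulic radius R = A/P = 106.8/37.77 = 2.827 m.
V = (1/n) R^(2/3) √S = (1/0.036) × 2.827^(2/3) × √0.0027 = 2.886 m/s. Hydraulic depth D_h = A/T = 106.8/36.05 = 2.961 m.
Froude number Fr = V/√(g·D_h) = 2.886/√(9.81×2.961) = 0.535, which is less than 1, so the flow is subcritical.

subcritical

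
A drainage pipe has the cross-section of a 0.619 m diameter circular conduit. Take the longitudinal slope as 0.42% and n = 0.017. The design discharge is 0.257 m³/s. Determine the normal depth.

Manning's equation rearranged: A R^(2/3) = nQ / (1·√S) = 0.017 × 0.257 / (√0.0042) = 0.06742.
Try y = 0.517 m: A R^(2/3) = 0.08816 — over.
Try y = 0.361 m: A R^(2/3) = 0.05577 — short.
Try y = 0.41 m: A R^(2/3) = 0.06738 — close enough.

y_n = 0.41 m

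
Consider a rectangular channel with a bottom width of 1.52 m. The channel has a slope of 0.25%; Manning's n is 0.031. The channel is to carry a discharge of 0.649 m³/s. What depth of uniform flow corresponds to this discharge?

y_n = 0.562 m

Manning's equation rearranged: A R^(2/3) = nQ / (1·√S) = 0.031 × 0.649 / (√0.0025) = 0.4024.
Try y = 0.412 m: A R^(2/3) = 0.2598 — low.
Try y = 0.691 m: A R^(2/3) = 0.5334 — high.
Try y = 0.562 m: A R^(2/3) = 0.4022 — ≈ 0.4024.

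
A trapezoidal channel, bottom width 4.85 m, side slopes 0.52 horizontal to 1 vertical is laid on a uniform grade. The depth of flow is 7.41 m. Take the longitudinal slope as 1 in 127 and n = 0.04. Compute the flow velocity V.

With bottom width b = 4.85 m and side slope z = 0.52: A = (b + zy)y = (4.85 + 0.52×7.41)×7.41 = 64.49 m²; P = b + 2y√(1+z²) = 4.85 + 2×7.41×1.127 = 21.55 m.
Hydraulic radius R = A/P = 64.49/21.55 = 2.992 m.
From Manning's equation, V = (1/n) R^(2/3) S^(1/2) = (1/0.04) × 2.992^(2/3) × 0.007874^(1/2) = 4.61 m/s.

V = 4.61 m/s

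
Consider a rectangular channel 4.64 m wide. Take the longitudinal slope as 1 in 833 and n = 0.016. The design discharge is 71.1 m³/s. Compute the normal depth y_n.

Manning's equation rearranged: A R^(2/3) = nQ / (1·√S) = 0.016 × 71.1 / (√0.0012) = 32.83.
Try y = 4.61 m: A R^(2/3) = 28.57 — short.
Try y = 6.15 m: A R^(2/3) = 40.4 — over.
Try y = 5.17 m: A R^(2/3) = 32.84 — ≈ 32.83.

y_n = 5.17 m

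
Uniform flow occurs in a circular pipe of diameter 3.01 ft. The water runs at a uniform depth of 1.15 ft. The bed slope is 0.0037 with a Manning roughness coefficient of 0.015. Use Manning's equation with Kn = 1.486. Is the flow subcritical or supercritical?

For a circular section of diameter D = 3.01 ft at depth y = 1.15 ft, the central angle is θ = 2 arccos(1 − 2y/D) = 2.665 rad. Then A = (D²/8)(θ − sin θ) = 2.499 ft² and P = Dθ/2 = 4.011 ft.
Hydraulic radius R = A/P = 2.499/4.011 = 0.6231 ft.
V = (1.486/n) R^(2/3) √S = (1.486/0.015) × 0.6231^(2/3) × √0.0037 = 4.396 ft/s. Hydraulic depth D_h = A/T = 2.499/2.925 = 0.8545 ft.
Froude number Fr = V/√(g·D_h) = 4.396/√(32.2×0.8545) = 0.838, which is less than 1, so the flow is subcritical.

subcritical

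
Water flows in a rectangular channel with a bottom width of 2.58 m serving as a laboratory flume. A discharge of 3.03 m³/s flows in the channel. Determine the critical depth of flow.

For a rectangular channel, critical depth y_c = (q²/g)^(1/3) where q = Q/b = 3.03/2.58 = 1.174 m²/s.
So y_c = (1.174²/9.81)^(1/3) = 0.52 m.

y_c = 0.52 m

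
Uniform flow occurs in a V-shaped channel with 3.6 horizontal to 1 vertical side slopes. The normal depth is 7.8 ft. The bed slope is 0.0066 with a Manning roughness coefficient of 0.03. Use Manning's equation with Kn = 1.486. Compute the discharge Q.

For a triangular section with side slope z = 3.6: A = zy² = 3.6×7.8² = 219 ft²; P = 2y√(1+z²) = 2×7.8×3.736 = 58.29 ft.
Hydraulic radius R = A/P = 219/58.29 = 3.758 ft.
Manning's equation: Q = (1.486/n) A R^(2/3) S^(1/2) = (1.486/0.03) × 219 × 3.758^(2/3) × 0.0066^(1/2) = 2130 ft³/s.

Q = 2130 ft³/s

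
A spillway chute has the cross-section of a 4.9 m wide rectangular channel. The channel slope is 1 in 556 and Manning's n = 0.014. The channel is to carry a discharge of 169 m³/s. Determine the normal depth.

y_n = 7.55 m

Manning's equation rearranged: A R^(2/3) = nQ / (1·√S) = 0.014 × 169 / (√0.001799) = 55.79.
Trying y = 5.84 m: A R^(2/3) = 41.17 — too small.
Trying y = 8.37 m: A R^(2/3) = 62.81 — too large.
Trying y = 7.55 m: A R^(2/3) = 55.75 — close enough.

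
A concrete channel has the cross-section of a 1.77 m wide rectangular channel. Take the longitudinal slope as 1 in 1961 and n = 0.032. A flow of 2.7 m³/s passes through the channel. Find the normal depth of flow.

Manning's equation rearranged: A R^(2/3) = nQ / (1·√S) = 0.032 × 2.7 / (√0.0005099) = 3.826.
Try y = 3.57 m: A R^(2/3) = 5.025 — high.
Try y = 2.28 m: A R^(2/3) = 2.989 — low.
Try y = 2.81 m: A R^(2/3) = 3.82 — matches.

y_n = 2.81 m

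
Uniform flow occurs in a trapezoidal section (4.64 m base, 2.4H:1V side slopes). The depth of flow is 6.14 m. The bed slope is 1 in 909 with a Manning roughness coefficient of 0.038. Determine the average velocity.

V = 1.92 m/s

With bottom width b = 4.64 m and side slope z = 2.4: A = (b + zy)y = (4.64 + 2.4×6.14)×6.14 = 119 m²; P = b + 2y√(1+z²) = 4.64 + 2×6.14×2.6 = 36.57 m.
Hydraulic radius R = A/P = 119/36.57 = 3.253 m.
From Manning's equation, V = (1/n) R^(2/3) S^(1/2) = (1/0.038) × 3.253^(2/3) × 0.0011^(1/2) = 1.92 m/s.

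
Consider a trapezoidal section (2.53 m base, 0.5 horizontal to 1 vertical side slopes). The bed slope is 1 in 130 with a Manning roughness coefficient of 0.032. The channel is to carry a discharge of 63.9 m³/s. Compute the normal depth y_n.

Manning's equation rearranged: A R^(2/3) = nQ / (1·√S) = 0.032 × 63.9 / (√0.007692) = 23.31.
Try y = 3.11 m: A R^(2/3) = 15.44 — too small.
Try y = 4.29 m: A R^(2/3) = 28.05 — too large.
Try y = 3.89 m: A R^(2/3) = 23.32 — close enough.

y_n = 3.89 m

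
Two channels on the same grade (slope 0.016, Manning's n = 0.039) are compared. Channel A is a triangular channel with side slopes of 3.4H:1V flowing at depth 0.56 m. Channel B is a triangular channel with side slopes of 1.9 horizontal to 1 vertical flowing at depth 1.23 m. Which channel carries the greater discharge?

channel B

Channel A: For a triangular section with side slope z = 3.4: A = zy² = 3.4×0.56² = 1.066 m²; P = 2y√(1+z²) = 2×0.56×3.544 = 3.969 m. Hydraulic radius R = A/P = 1.066/3.969 = 0.2686 m. Q_A = (1/0.039)·1.066·0.2686^(2/3)·√0.016 = 1.44 m³/s.
Channel B: For a triangular section with side slope z = 1.9: A = zy² = 1.9×1.23² = 2.875 m²; P = 2y√(1+z²) = 2×1.23×2.147 = 5.282 m. Hydraulic radius R = A/P = 2.875/5.282 = 0.5442 m. Q_B = (1/0.039)·2.875·0.5442^(2/3)·√0.016 = 6.215 m³/s.
Q_A = 1.44 m³/s vs Q_B = 6.215 m³/s, so channel B carries more.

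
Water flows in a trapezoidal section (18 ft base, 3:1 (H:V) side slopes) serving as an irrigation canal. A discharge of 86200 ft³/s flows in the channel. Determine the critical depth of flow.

y_c = 32 ft

At critical depth, Q² T / (g A³) = 1, i.e. A³/T = Q²/g = 86200²/32.2 = 230800000.
Trying y = 28.4 ft: A³/T = 133600000 — too small.
Trying y = 35.6 ft: A³/T = 378700000 — too large.
Trying y = 32 ft: A³/T = 231200000 — ≈ 230800000.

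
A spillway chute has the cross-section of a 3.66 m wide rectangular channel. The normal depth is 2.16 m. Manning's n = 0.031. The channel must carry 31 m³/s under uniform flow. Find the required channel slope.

S = 0.015

Flow area A = b·y = 3.66 × 2.16 = 7.906 m². Wetted perimeter P = b + 2y = 3.66 + 2×2.16 = 7.98 m.
Hydraulic radius R = A/P = 7.906/7.98 = 0.9907 m.
From Manning's equation, S = [nQ / (1 A R^(2/3))]² = [0.031 × 31 / (1 × 7.906 × 0.9907^(2/3))]² = 0.015.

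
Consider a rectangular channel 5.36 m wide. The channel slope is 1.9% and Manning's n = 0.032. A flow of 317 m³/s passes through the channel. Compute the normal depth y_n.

Manning's equation rearranged: A R^(2/3) = nQ / (1·√S) = 0.032 × 317 / (√0.019) = 73.59.
Try y = 9.87 m: A R^(2/3) = 86.97 — over.
Try y = 8.54 m: A R^(2/3) = 73.62 — matches.

y_n = 8.54 m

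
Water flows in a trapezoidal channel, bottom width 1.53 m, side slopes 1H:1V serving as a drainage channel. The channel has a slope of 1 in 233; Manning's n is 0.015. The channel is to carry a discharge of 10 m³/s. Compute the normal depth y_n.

Manning's equation rearranged: A R^(2/3) = nQ / (1·√S) = 0.015 × 10 / (√0.004292) = 2.29.
Trying y = 1.25 m: A R^(2/3) = 2.703 — over.
Trying y = 1.15 m: A R^(2/3) = 2.299 — matches.

y_n = 1.15 m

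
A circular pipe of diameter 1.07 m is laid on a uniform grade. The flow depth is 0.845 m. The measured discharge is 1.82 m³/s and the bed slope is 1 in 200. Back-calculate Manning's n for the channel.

For a circular section of diameter D = 1.07 m at depth y = 0.845 m, the central angle is θ = 2 arccos(1 − 2y/D) = 4.378 rad. Then A = (D²/8)(θ − sin θ) = 0.7617 m² and P = Dθ/2 = 2.342 m.
Hydraulic radius R = A/P = 0.7617/2.342 = 0.3252 m.
Rearranging Manning's equation: n = (1/Q) A R^(2/3) S^(1/2) = (1/1.82) × 0.7617 × 0.3252^(2/3) × √0.005 = 0.014.

n = 0.014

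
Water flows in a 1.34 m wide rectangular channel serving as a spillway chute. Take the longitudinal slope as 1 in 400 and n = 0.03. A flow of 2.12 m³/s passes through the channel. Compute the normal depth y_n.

y_n = 1.57 m

Manning's equation rearranged: A R^(2/3) = nQ / (1·√S) = 0.03 × 2.12 / (√0.0025) = 1.272.
Trying y = 1.34 m: A R^(2/3) = 1.049 — short.
Trying y = 1.73 m: A R^(2/3) = 1.427 — over.
Trying y = 1.57 m: A R^(2/3) = 1.271 — matches.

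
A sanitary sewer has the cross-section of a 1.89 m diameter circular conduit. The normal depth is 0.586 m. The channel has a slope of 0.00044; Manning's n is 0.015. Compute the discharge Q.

Q = 0.497 m³/s

For a circular section of diameter D = 1.89 m at depth y = 0.586 m, the central angle is θ = 2 arccos(1 − 2y/D) = 2.362 rad. Then A = (D²/8)(θ − sin θ) = 0.7409 m² and P = Dθ/2 = 2.232 m.
Hydraulic radius R = A/P = 0.7409/2.232 = 0.3319 m.
Manning's equation: Q = (1/n) A R^(2/3) S^(1/2) = (1/0.015) × 0.7409 × 0.3319^(2/3) × 0.00044^(1/2) = 0.497 m³/s.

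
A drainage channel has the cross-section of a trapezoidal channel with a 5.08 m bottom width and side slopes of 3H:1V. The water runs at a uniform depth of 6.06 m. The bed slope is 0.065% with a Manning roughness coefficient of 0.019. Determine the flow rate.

Q = 415 m³/s

With bottom width b = 5.08 m and side slope z = 3: A = (b + zy)y = (5.08 + 3×6.06)×6.06 = 141 m²; P = b + 2y√(1+z²) = 5.08 + 2×6.06×3.162 = 43.41 m.
Hydraulic radius R = A/P = 141/43.41 = 3.247 m.
Manning's equation: Q = (1/n) A R^(2/3) S^(1/2) = (1/0.019) × 141 × 3.247^(2/3) × 0.00065^(1/2) = 415 m³/s.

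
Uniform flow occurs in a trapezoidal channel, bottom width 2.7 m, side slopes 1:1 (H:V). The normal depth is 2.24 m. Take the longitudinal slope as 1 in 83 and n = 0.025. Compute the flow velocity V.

With bottom width b = 2.7 m and side slope z = 1: A = (b + zy)y = (2.7 + 1×2.24)×2.24 = 11.07 m²; P = b + 2y√(1+z²) = 2.7 + 2×2.24×1.414 = 9.036 m.
Hydraulic radius R = A/P = 11.07/9.036 = 1.225 m.
From Manning's equation, V = (1/n) R^(2/3) S^(1/2) = (1/0.025) × 1.225^(2/3) × 0.01205^(1/2) = 5.03 m/s.

V = 5.03 m/s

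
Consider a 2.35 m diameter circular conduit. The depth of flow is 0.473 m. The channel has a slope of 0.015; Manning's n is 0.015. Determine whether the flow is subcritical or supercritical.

supercritical

For a circular section of diameter D = 2.35 m at depth y = 0.473 m, the central angle is θ = 2 arccos(1 − 2y/D) = 1.861 rad. Then A = (D²/8)(θ − sin θ) = 0.6232 m² and P = Dθ/2 = 2.187 m.
Hydraulic radius R = A/P = 0.6232/2.187 = 0.285 m.
V = (1/n) R^(2/3) √S = (1/0.015) × 0.285^(2/3) × √0.015 = 3.536 m/s. Hydraulic depth D_h = A/T = 0.6232/1.884 = 0.3307 m.
Froude number Fr = V/√(g·D_h) = 3.536/√(9.81×0.3307) = 1.96, which is greater than 1, so the flow is supercritical.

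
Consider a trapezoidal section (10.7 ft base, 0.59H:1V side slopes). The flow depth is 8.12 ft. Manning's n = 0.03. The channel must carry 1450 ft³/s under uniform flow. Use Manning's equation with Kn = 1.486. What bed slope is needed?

With bottom width b = 10.7 ft and side slope z = 0.59: A = (b + zy)y = (10.7 + 0.59×8.12)×8.12 = 125.8 ft²; P = b + 2y√(1+z²) = 10.7 + 2×8.12×1.161 = 29.56 ft.
Hydraulic radius R = A/P = 125.8/29.56 = 4.256 ft.
From Manning's equation, S = [nQ / (1.486 A R^(2/3))]² = [0.03 × 1450 / (1.486 × 125.8 × 4.256^(2/3))]² = 0.00785.

S = 0.00785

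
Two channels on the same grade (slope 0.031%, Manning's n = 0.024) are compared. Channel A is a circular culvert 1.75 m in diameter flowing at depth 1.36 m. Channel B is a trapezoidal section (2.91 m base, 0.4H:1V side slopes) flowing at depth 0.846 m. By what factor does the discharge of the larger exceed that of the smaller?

Channel A: For a circular section of diameter D = 1.75 m at depth y = 1.36 m, the central angle is θ = 2 arccos(1 − 2y/D) = 4.317 rad. Then A = (D²/8)(θ − sin θ) = 2.006 m² and P = Dθ/2 = 3.777 m. Hydraulic radius R = A/P = 2.006/3.777 = 0.531 m. Q_A = (1/0.024)·2.006·0.531^(2/3)·√0.00031 = 0.9649 m³/s.
Channel B: With bottom width b = 2.91 m and side slope z = 0.4: A = (b + zy)y = (2.91 + 0.4×0.846)×0.846 = 2.748 m²; P = b + 2y√(1+z²) = 2.91 + 2×0.846×1.077 = 4.732 m. Hydraulic radius R = A/P = 2.748/4.732 = 0.5807 m. Q_B = (1/0.024)·2.748·0.5807^(2/3)·√0.00031 = 1.403 m³/s.
The larger discharge is 1.403 m³/s and the smaller is 0.9649 m³/s; the ratio is 1.45.

1.45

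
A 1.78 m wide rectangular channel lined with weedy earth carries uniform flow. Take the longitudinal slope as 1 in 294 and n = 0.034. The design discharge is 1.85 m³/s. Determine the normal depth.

Manning's equation rearranged: A R^(2/3) = nQ / (1·√S) = 0.034 × 1.85 / (√0.003401) = 1.079.
Try y = 0.855 m: A R^(2/3) = 0.8752 — low.
Try y = 1.13 m: A R^(2/3) = 1.264 — high.
Try y = 1 m: A R^(2/3) = 1.077 — close enough.

y_n = 1 m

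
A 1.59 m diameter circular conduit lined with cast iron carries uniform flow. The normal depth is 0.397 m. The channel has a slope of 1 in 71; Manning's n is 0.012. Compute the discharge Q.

Q = 1.45 m³/s

For a circular section of diameter D = 1.59 m at depth y = 0.397 m, the central angle is θ = 2 arccos(1 − 2y/D) = 2.093 rad. Then A = (D²/8)(θ − sin θ) = 0.3875 m² and P = Dθ/2 = 1.664 m.
Hydraulic radius R = A/P = 0.3875/1.664 = 0.2329 m.
Manning's equation: Q = (1/n) A R^(2/3) S^(1/2) = (1/0.012) × 0.3875 × 0.2329^(2/3) × 0.01408^(1/2) = 1.45 m³/s.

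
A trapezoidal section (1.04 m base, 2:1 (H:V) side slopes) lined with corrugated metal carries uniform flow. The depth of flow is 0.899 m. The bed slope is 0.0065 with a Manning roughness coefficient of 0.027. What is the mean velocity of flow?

With bottom width b = 1.04 m and side slope z = 2: A = (b + zy)y = (1.04 + 2×0.899)×0.899 = 2.551 m²; P = b + 2y√(1+z²) = 1.04 + 2×0.899×2.236 = 5.06 m.
Hydraulic radius R = A/P = 2.551/5.06 = 0.5042 m.
From Manning's equation, V = (1/n) R^(2/3) S^(1/2) = (1/0.027) × 0.5042^(2/3) × 0.0065^(1/2) = 1.89 m/s.

V = 1.89 m/s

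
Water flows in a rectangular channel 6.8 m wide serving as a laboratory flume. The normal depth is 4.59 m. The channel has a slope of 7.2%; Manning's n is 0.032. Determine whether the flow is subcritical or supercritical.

supercritical

Flow area A = b·y = 6.8 × 4.59 = 31.21 m². Wetted perimeter P = b + 2y = 6.8 + 2×4.59 = 15.98 m.
Hydraulic radius R = A/P = 31.21/15.98 = 1.953 m.
V = (1/n) R^(2/3) √S = (1/0.032) × 1.953^(2/3) × √0.072 = 13.1 m/s. Hydraulic depth D_h = A/T = 31.21/6.8 = 4.59 m.
Froude number Fr = V/√(g·D_h) = 13.1/√(9.81×4.59) = 1.95, which is greater than 1, so the flow is supercritical.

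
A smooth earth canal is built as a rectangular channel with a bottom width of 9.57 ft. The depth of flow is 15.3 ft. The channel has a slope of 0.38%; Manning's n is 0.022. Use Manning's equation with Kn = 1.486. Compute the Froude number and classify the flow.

subcritical

Flow area A = b·y = 9.57 × 15.3 = 146.4 ft². Wetted perimeter P = b + 2y = 9.57 + 2×15.3 = 40.17 ft.
Hydraulic radius R = A/P = 146.4/40.17 = 3.645 ft.
V = (1.486/n) R^(2/3) √S = (1.486/0.022) × 3.645^(2/3) × √0.0038 = 9.862 ft/s. Hydraulic depth D_h = A/T = 146.4/9.57 = 15.3 ft.
Froude number Fr = V/√(g·D_h) = 9.862/√(32.2×15.3) = 0.444, which is less than 1, so the flow is subcritical.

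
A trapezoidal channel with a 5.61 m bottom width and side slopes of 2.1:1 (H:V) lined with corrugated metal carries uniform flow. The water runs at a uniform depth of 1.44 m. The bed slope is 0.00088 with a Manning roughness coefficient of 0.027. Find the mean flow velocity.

With bottom width b = 5.61 m and side slope z = 2.1: A = (b + zy)y = (5.61 + 2.1×1.44)×1.44 = 12.43 m²; P = b + 2y√(1+z²) = 5.61 + 2×1.44×2.326 = 12.31 m.
Hydraulic radius R = A/P = 12.43/12.31 = 1.01 m.
From Manning's equation, V = (1/n) R^(2/3) S^(1/2) = (1/0.027) × 1.01^(2/3) × 0.00088^(1/2) = 1.11 m/s.

V = 1.11 m/s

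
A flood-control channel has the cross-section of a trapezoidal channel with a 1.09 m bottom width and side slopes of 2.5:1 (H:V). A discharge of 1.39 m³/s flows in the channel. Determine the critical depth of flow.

At critical depth, Q² T / (g A³) = 1, i.e. A³/T = Q²/g = 1.39²/9.81 = 0.197.
Trying y = 0.514 m: A³/T = 0.497 — high.
Trying y = 0.404 m: A³/T = 0.1964 — close enough.

y_c = 0.404 m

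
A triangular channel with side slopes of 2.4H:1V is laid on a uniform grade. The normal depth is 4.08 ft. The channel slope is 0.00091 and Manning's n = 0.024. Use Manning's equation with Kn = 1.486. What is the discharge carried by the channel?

For a triangular section with side slope z = 2.4: A = zy² = 2.4×4.08² = 39.95 ft²; P = 2y√(1+z²) = 2×4.08×2.6 = 21.22 ft.
Hydraulic radius R = A/P = 39.95/21.22 = 1.883 ft.
Manning's equation: Q = (1.486/n) A R^(2/3) S^(1/2) = (1.486/0.024) × 39.95 × 1.883^(2/3) × 0.00091^(1/2) = 114 ft³/s.

Q = 114 ft³/s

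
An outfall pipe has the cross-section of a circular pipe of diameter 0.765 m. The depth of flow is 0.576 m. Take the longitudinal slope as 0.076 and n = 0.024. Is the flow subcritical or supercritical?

supercritical

For a circular section of diameter D = 0.765 m at depth y = 0.576 m, the central angle is θ = 2 arccos(1 − 2y/D) = 4.202 rad. Then A = (D²/8)(θ − sin θ) = 0.3713 m² and P = Dθ/2 = 1.607 m.
Hydraulic radius R = A/P = 0.3713/1.607 = 0.231 m.
V = (1/n) R^(2/3) √S = (1/0.024) × 0.231^(2/3) × √0.076 = 4.324 m/s. Hydraulic depth D_h = A/T = 0.3713/0.6599 = 0.5626 m.
Froude number Fr = V/√(g·D_h) = 4.324/√(9.81×0.5626) = 1.84, which is greater than 1, so the flow is supercritical.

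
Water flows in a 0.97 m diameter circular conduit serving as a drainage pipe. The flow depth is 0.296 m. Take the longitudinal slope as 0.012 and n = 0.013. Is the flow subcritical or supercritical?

supercritical

For a circular section of diameter D = 0.97 m at depth y = 0.296 m, the central angle is θ = 2 arccos(1 − 2y/D) = 2.341 rad. Then A = (D²/8)(θ − sin θ) = 0.1909 m² and P = Dθ/2 = 1.135 m.
Hydraulic radius R = A/P = 0.1909/1.135 = 0.1681 m.
V = (1/n) R^(2/3) √S = (1/0.013) × 0.1681^(2/3) × √0.012 = 2.567 m/s. Hydraulic depth D_h = A/T = 0.1909/0.8933 = 0.2137 m.
Froude number Fr = V/√(g·D_h) = 2.567/√(9.81×0.2137) = 1.77, which is greater than 1, so the flow is supercritical.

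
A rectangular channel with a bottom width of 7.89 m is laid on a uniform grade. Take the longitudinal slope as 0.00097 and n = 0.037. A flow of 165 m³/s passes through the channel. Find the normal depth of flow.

y_n = 12 m

Manning's equation rearranged: A R^(2/3) = nQ / (1·√S) = 0.037 × 165 / (√0.00097) = 196.
Trying y = 9.58 m: A R^(2/3) = 150 — low.
Trying y = 15.1 m: A R^(2/3) = 254.8 — high.
Trying y = 12 m: A R^(2/3) = 195.6 — close enough.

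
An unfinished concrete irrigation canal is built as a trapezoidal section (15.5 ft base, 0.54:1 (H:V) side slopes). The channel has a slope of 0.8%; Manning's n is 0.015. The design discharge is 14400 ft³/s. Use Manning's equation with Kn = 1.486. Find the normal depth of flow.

Manning's equation rearranged: A R^(2/3) = nQ / (1.486·√S) = 0.015 × 14400 / (1.486 × √0.008) = 1625.
At y = 20.9 ft: A R^(2/3) = 2402 — high.
At y = 14 ft: A R^(2/3) = 1161 — low.
At y = 16.9 ft: A R^(2/3) = 1626 — close enough.

y_n = 16.9 ft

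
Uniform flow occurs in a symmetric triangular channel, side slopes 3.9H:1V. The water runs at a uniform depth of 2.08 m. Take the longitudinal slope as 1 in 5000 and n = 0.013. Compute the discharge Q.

For a triangular section with side slope z = 3.9: A = zy² = 3.9×2.08² = 16.87 m²; P = 2y√(1+z²) = 2×2.08×4.026 = 16.75 m.
Hydraulic radius R = A/P = 16.87/16.75 = 1.007 m.
Manning's equation: Q = (1/n) A R^(2/3) S^(1/2) = (1/0.013) × 16.87 × 1.007^(2/3) × 0.0002^(1/2) = 18.4 m³/s.

Q = 18.4 m³/s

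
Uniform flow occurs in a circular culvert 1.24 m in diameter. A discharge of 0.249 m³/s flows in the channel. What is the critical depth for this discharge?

y_c = 0.262 m

At critical depth, Q² T / (g A³) = 1, i.e. A³/T = Q²/g = 0.249²/9.81 = 0.00632.
Trying y = 0.287 m: A³/T = 0.009072 — high.
Trying y = 0.214 m: A³/T = 0.002873 — low.
Trying y = 0.262 m: A³/T = 0.006353 — ≈ 0.00632.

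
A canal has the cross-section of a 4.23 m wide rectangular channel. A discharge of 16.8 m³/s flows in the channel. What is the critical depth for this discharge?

y_c = 1.17 m

For a rectangular channel, critical depth y_c = (q²/g)^(1/3) where q = Q/b = 16.8/4.23 = 3.972 m²/s.
So y_c = (3.972²/9.81)^(1/3) = 1.17 m.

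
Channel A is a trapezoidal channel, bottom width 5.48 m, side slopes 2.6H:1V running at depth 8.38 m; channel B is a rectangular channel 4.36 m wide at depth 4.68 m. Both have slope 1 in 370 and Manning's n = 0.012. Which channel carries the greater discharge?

Channel A: With bottom width b = 5.48 m and side slope z = 2.6: A = (b + zy)y = (5.48 + 2.6×8.38)×8.38 = 228.5 m²; P = b + 2y√(1+z²) = 5.48 + 2×8.38×2.786 = 52.17 m. Hydraulic radius R = A/P = 228.5/52.17 = 4.38 m. Q_A = (1/0.012)·228.5·4.38^(2/3)·√0.002703 = 2650 m³/s.
Channel B: Flow area A = b·y = 4.36 × 4.68 = 20.4 m². Wetted perimeter P = b + 2y = 4.36 + 2×4.68 = 13.72 m. Hydraulic radius R = A/P = 20.4/13.72 = 1.487 m. Q_B = (1/0.012)·20.4·1.487^(2/3)·√0.002703 = 115.2 m³/s.
Q_A = 2650 m³/s vs Q_B = 115.2 m³/s, so channel A carries more.

channel A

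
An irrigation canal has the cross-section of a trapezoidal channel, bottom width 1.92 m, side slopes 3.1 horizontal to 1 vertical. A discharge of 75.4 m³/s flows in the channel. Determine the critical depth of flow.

At critical depth, Q² T / (g A³) = 1, i.e. A³/T = Q²/g = 75.4²/9.81 = 579.5.
At y = 2.74 m: A³/T = 1229 — too large.
At y = 1.81 m: A³/T = 192.7 — too small.
At y = 2.32 m: A³/T = 579.4 — close enough.

y_c = 2.32 m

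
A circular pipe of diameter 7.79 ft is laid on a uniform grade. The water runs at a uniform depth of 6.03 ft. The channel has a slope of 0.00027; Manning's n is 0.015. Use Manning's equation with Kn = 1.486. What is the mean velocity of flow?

For a circular section of diameter D = 7.79 ft at depth y = 6.03 ft, the central angle is θ = 2 arccos(1 − 2y/D) = 4.302 rad. Then A = (D²/8)(θ − sin θ) = 39.59 ft² and P = Dθ/2 = 16.76 ft.
Hydraulic radius R = A/P = 39.59/16.76 = 2.363 ft.
From Manning's equation, V = (1.486/n) R^(2/3) S^(1/2) = (1.486/0.015) × 2.363^(2/3) × 0.00027^(1/2) = 2.89 ft/s.

V = 2.89 ft/s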